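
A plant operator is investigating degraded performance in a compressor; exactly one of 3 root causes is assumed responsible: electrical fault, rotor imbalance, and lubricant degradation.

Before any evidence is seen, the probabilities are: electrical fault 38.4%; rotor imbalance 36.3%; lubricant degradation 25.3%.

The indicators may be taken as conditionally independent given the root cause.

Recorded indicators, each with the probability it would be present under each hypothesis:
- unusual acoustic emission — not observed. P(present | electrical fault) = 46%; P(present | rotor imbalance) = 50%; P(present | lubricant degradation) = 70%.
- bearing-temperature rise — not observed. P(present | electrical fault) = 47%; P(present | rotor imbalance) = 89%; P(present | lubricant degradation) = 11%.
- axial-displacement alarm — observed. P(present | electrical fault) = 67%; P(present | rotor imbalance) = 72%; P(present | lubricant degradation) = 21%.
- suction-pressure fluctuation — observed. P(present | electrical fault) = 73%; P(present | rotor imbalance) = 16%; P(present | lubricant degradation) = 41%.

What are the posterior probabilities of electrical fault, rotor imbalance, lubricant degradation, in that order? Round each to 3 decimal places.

0.869, 0.037, 0.094

Multiply each prior by the joint likelihood of the indicator pattern (using 1 − P(present | H) for each absent indicator):
  electrical fault: 0.384 × (1 − 0.46) × (1 − 0.47) × 0.67 × 0.73 = 0.053752
  rotor imbalance: 0.363 × (1 − 0.50) × (1 − 0.89) × 0.72 × 0.16 = 0.0023
  lubricant degradation: 0.253 × (1 − 0.70) × (1 − 0.11) × 0.21 × 0.41 = 0.0058161
Normalizing constant Z = 0.053752 + 0.0023 + 0.0058161 = 0.061869.
P(electrical fault | evidence) = 0.053752 / 0.061869 ≈ 0.869
P(rotor imbalance | evidence) = 0.0023 / 0.061869 ≈ 0.037
P(lubricant degradation | evidence) = 0.0058161 / 0.061869 ≈ 0.094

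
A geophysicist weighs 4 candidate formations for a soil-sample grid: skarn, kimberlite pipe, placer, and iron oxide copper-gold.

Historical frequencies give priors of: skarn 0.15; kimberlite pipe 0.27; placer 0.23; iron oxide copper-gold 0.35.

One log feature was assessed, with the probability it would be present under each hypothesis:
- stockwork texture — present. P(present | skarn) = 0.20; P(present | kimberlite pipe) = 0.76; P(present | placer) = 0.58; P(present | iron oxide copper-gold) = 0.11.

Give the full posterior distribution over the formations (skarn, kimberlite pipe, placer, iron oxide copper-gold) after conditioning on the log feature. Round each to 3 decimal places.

Multiply each prior by the likelihood of the log feature:
  skarn: 0.15 × 0.20 = 0.03
  kimberlite pipe: 0.27 × 0.76 = 0.2052
  placer: 0.23 × 0.58 = 0.1334
  iron oxide copper-gold: 0.35 × 0.11 = 0.0385
The unnormalized weights sum to 0.4071.
P(skarn | evidence) = 0.03 / 0.4071 ≈ 0.074
P(kimberlite pipe | evidence) = 0.2052 / 0.4071 ≈ 0.504
P(placer | evidence) = 0.1334 / 0.4071 ≈ 0.328
P(iron oxide copper-gold | evidence) = 0.0385 / 0.4071 ≈ 0.095

0.074, 0.504, 0.328, 0.095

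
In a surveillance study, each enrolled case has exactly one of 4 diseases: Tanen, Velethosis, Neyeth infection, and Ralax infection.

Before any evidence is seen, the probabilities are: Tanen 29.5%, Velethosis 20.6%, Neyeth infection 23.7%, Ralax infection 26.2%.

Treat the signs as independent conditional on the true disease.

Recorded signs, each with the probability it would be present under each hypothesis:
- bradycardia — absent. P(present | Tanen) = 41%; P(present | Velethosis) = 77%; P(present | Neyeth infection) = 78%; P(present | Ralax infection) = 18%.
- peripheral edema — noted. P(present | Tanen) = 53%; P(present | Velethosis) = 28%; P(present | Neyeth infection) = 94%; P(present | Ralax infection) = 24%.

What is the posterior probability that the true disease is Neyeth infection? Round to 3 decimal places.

0.238

Multiply each prior by the joint likelihood of the sign pattern (using 1 − P(present | H) for each absent sign):
  Tanen: 0.295 × (1 − 0.41) × 0.53 = 0.092247
  Velethosis: 0.206 × (1 − 0.77) × 0.28 = 0.013266
  Neyeth infection: 0.237 × (1 − 0.78) × 0.94 = 0.049012
  Ralax infection: 0.262 × (1 − 0.18) × 0.24 = 0.051562
The unnormalized weights sum to 0.20609.
P(Neyeth infection | evidence) = 0.049012 / 0.20609 ≈ 0.238.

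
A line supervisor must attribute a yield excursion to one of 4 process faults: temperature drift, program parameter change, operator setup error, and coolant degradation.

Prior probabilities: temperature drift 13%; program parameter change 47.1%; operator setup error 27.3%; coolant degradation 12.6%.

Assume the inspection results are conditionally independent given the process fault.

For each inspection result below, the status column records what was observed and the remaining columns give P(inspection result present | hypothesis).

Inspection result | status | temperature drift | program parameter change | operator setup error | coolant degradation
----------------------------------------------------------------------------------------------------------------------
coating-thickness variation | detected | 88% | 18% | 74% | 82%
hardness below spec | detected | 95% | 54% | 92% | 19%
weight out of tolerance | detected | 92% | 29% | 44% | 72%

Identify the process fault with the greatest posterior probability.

Multiply each prior by the joint likelihood of the inspection result pattern:
  temperature drift: 0.130 × 0.88 × 0.95 × 0.92 = 0.099986
  program parameter change: 0.471 × 0.18 × 0.54 × 0.29 = 0.013277
  operator setup error: 0.273 × 0.74 × 0.92 × 0.44 = 0.081778
  coolant degradation: 0.126 × 0.82 × 0.19 × 0.72 = 0.014134
Marginal likelihood of the evidence = 0.20917.
P(temperature drift | evidence) ≈ 0.099986 / 0.20917 ≈ 0.478
P(program parameter change | evidence) ≈ 0.013277 / 0.20917 ≈ 0.063
P(operator setup error | evidence) ≈ 0.081778 / 0.20917 ≈ 0.391
P(coolant degradation | evidence) ≈ 0.014134 / 0.20917 ≈ 0.068
The largest is 0.478, so temperature drift is most probable.

temperature drift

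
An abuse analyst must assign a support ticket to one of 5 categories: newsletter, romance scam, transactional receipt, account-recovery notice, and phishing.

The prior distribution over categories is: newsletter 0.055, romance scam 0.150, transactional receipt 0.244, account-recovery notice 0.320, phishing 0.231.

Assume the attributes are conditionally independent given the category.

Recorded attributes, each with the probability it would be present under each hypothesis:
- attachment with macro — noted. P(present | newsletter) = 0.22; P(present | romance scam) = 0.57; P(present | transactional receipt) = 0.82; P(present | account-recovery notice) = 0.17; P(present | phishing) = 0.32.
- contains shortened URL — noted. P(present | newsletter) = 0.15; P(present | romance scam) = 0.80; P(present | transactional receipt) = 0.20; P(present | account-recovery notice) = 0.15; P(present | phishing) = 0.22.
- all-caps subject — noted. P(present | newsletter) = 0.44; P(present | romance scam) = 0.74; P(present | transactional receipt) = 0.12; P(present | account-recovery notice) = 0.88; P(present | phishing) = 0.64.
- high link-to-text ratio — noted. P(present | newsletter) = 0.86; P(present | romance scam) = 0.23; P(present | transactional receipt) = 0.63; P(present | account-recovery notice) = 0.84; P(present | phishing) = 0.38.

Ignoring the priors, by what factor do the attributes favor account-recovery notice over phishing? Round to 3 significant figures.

1.10

Take the product of per-attribute likelihoods under each hypothesis, then divide.
  account-recovery notice: 0.17 × 0.15 × 0.88 × 0.84 = 0.01885
  phishing: 0.32 × 0.22 × 0.64 × 0.38 = 0.017121
Bayes factor = 0.01885 / 0.017121 ≈ 1.10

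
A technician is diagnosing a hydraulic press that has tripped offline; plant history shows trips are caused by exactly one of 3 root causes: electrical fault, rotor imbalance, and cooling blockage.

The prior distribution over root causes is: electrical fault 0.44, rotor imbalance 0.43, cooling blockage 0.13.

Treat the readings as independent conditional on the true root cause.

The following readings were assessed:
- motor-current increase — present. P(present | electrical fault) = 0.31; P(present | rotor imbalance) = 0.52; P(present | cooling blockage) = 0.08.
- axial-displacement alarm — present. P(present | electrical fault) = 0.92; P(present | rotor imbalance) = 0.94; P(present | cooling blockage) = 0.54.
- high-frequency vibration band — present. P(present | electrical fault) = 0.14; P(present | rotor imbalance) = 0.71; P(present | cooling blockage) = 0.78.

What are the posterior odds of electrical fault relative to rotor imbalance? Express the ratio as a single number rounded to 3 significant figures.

Unnormalized posterior weight (prior times the reading likelihoods) for each of the two hypotheses:
  electrical fault: 0.44 × 0.31 × 0.92 × 0.14 = 0.017568
  rotor imbalance: 0.43 × 0.52 × 0.94 × 0.71 = 0.14923
Odds(electrical fault : rotor imbalance) = 0.017568 / 0.14923 ≈ 0.118.

0.118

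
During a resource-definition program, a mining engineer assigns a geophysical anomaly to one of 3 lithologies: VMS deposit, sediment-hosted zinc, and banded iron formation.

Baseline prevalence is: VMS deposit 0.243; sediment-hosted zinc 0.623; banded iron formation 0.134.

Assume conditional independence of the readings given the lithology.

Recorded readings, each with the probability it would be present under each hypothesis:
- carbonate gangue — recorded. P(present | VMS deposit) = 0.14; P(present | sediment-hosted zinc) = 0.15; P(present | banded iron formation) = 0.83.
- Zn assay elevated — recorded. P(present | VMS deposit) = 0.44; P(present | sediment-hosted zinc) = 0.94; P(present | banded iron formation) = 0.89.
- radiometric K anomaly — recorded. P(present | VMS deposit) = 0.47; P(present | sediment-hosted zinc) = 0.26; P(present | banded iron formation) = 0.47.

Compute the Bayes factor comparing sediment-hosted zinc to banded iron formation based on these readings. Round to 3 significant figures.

0.106

Take the product of per-reading likelihoods under each hypothesis, then divide.
  sediment-hosted zinc: 0.15 × 0.94 × 0.26 = 0.03666
  banded iron formation: 0.83 × 0.89 × 0.47 = 0.34719
Bayes factor = 0.03666 / 0.34719 ≈ 0.106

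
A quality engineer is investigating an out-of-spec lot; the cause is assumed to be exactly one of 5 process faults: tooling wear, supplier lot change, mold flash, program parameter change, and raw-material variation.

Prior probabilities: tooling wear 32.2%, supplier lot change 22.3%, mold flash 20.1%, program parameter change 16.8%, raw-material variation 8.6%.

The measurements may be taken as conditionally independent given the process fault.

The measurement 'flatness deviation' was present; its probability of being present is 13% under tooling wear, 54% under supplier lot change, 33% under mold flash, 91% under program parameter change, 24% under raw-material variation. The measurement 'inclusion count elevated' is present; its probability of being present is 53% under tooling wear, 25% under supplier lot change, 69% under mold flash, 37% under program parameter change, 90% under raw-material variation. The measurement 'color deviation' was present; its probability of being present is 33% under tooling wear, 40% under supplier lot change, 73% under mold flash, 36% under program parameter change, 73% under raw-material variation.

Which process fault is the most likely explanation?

For each hypothesis, the unnormalized posterior weight is prior × product of the measurement likelihoods:
  tooling wear: 0.322 × 0.13 × 0.53 × 0.33 = 0.0073213
  supplier lot change: 0.223 × 0.54 × 0.25 × 0.40 = 0.012042
  mold flash: 0.201 × 0.33 × 0.69 × 0.73 = 0.03341
  program parameter change: 0.168 × 0.91 × 0.37 × 0.36 = 0.020364
  raw-material variation: 0.086 × 0.24 × 0.90 × 0.73 = 0.01356
Marginal likelihood of the evidence = 0.086698.
P(tooling wear | evidence) ≈ 0.0073213 / 0.086698 ≈ 0.084
P(supplier lot change | evidence) ≈ 0.012042 / 0.086698 ≈ 0.139
P(mold flash | evidence) ≈ 0.03341 / 0.086698 ≈ 0.385
P(program parameter change | evidence) ≈ 0.020364 / 0.086698 ≈ 0.235
P(raw-material variation | evidence) ≈ 0.01356 / 0.086698 ≈ 0.156
The largest is 0.385, so mold flash is most probable.

mold flash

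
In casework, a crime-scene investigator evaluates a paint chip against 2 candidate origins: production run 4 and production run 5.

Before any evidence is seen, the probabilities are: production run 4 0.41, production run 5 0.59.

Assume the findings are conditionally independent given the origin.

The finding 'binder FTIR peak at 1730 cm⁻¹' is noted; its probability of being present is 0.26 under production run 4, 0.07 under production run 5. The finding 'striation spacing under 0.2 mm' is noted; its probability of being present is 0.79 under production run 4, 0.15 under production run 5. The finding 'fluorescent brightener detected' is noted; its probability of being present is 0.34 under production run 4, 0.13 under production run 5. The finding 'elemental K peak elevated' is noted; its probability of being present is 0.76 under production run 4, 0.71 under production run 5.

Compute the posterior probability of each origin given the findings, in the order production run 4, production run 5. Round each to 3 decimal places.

0.974, 0.026

By Bayes' rule with conditional independence, the unnormalized weight for each hypothesis is prior × ∏ likelihoods:
  production run 4: 0.41 × 0.26 × 0.79 × 0.34 × 0.76 = 0.021761
  production run 5: 0.59 × 0.07 × 0.15 × 0.13 × 0.71 = 0.0005718
Normalizing constant Z = 0.021761 + 0.0005718 = 0.022333.
P(production run 4 | evidence) = 0.021761 / 0.022333 ≈ 0.974
P(production run 5 | evidence) = 0.0005718 / 0.022333 ≈ 0.026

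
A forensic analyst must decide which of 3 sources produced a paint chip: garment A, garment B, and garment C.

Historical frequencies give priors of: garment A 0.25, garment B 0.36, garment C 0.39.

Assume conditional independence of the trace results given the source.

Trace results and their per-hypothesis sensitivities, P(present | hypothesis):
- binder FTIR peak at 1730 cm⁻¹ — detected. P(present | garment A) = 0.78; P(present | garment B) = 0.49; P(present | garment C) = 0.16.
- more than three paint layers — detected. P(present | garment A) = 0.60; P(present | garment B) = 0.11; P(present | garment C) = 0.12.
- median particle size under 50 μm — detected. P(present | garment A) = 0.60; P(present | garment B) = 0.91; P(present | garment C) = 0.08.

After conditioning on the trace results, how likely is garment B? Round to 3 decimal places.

0.200

For each hypothesis, the unnormalized posterior weight is prior × product of the trace result likelihoods:
  garment A: 0.25 × 0.78 × 0.60 × 0.60 = 0.0702
  garment B: 0.36 × 0.49 × 0.11 × 0.91 = 0.017658
  garment C: 0.39 × 0.16 × 0.12 × 0.08 = 0.00059904
Normalizing constant Z = 0.0702 + 0.017658 + 0.00059904 = 0.088457.
P(garment B | evidence) = 0.017658 / 0.088457 ≈ 0.200.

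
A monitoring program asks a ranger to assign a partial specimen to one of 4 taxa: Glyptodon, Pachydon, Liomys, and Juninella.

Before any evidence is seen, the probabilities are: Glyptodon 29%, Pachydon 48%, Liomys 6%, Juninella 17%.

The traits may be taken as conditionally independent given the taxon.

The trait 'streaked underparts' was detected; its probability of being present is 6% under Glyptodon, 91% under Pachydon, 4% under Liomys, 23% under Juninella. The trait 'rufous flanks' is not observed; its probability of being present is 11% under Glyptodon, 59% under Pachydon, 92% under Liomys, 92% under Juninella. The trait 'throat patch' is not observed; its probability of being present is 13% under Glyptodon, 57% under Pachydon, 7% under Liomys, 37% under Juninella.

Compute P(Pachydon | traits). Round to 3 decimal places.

0.831

By Bayes' rule with conditional independence, the unnormalized weight for each hypothesis is prior × ∏ likelihoods (using 1 − P(present | H) for each absent trait):
  Glyptodon: 0.29 × 0.06 × (1 − 0.11) × (1 − 0.13) = 0.013473
  Pachydon: 0.48 × 0.91 × (1 − 0.59) × (1 − 0.57) = 0.077008
  Liomys: 0.06 × 0.04 × (1 − 0.92) × (1 − 0.07) = 0.00017856
  Juninella: 0.17 × 0.23 × (1 − 0.92) × (1 − 0.37) = 0.0019706
Normalizing constant Z = 0.013473 + 0.077008 + 0.00017856 + 0.0019706 = 0.09263.
P(Pachydon | evidence) = 0.077008 / 0.09263 ≈ 0.831.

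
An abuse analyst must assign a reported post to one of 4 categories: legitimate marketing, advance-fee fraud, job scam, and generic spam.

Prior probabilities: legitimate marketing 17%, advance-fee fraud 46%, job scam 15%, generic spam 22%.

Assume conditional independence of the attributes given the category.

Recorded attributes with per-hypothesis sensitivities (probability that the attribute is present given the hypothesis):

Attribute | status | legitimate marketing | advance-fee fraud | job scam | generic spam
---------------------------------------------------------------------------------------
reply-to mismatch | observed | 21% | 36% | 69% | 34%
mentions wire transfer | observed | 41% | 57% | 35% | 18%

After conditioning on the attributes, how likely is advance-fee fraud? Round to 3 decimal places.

0.595

For each hypothesis, the unnormalized posterior weight is prior × product of the attribute likelihoods:
  legitimate marketing: 0.17 × 0.21 × 0.41 = 0.014637
  advance-fee fraud: 0.46 × 0.36 × 0.57 = 0.094392
  job scam: 0.15 × 0.69 × 0.35 = 0.036225
  generic spam: 0.22 × 0.34 × 0.18 = 0.013464
The unnormalized weights sum to 0.15872.
P(advance-fee fraud | evidence) = 0.094392 / 0.15872 ≈ 0.595.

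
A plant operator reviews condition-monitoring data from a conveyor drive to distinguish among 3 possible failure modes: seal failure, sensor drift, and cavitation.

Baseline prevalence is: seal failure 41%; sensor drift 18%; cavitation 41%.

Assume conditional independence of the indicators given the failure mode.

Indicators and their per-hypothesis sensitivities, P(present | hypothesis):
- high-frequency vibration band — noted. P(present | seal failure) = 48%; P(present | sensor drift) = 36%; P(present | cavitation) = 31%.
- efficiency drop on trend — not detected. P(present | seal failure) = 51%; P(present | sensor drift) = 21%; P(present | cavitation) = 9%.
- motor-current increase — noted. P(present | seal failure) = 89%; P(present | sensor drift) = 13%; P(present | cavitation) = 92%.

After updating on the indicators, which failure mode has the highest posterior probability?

Multiply each prior by the joint likelihood of the indicator pattern (using 1 − P(present | H) for each absent indicator):
  seal failure: 0.41 × 0.48 × (1 − 0.51) × 0.89 = 0.085824
  sensor drift: 0.18 × 0.36 × (1 − 0.21) × 0.13 = 0.006655
  cavitation: 0.41 × 0.31 × (1 − 0.09) × 0.92 = 0.10641
The unnormalized weights sum to 0.19889.
P(seal failure | evidence) ≈ 0.085824 / 0.19889 ≈ 0.432
P(sensor drift | evidence) ≈ 0.006655 / 0.19889 ≈ 0.033
P(cavitation | evidence) ≈ 0.10641 / 0.19889 ≈ 0.535
The largest is 0.535, so cavitation is most probable.

cavitation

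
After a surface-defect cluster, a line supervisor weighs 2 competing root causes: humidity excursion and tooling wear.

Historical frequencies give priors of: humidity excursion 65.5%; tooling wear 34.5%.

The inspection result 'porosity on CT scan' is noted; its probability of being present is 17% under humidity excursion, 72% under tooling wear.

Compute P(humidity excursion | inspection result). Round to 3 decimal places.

Multiply each prior by the likelihood of the inspection result:
  humidity excursion: 0.655 × 0.17 = 0.11135
  tooling wear: 0.345 × 0.72 = 0.2484
Normalizing constant Z = 0.11135 + 0.2484 = 0.35975.
P(humidity excursion | evidence) = 0.11135 / 0.35975 ≈ 0.310.

0.310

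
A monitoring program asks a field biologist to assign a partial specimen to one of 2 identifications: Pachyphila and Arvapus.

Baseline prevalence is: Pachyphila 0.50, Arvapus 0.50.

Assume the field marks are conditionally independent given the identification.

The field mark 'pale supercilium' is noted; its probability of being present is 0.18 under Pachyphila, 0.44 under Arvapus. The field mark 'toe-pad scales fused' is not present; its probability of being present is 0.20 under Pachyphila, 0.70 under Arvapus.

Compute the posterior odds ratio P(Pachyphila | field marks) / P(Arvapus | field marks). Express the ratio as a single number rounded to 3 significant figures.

1.09

Posterior odds equal prior odds times the likelihood ratio; only the two competing hypotheses matter (using 1 − P(present | H) for each absent field mark).
  Pachyphila: 0.50 × 0.18 × (1 − 0.20) = 0.072
  Arvapus: 0.50 × 0.44 × (1 − 0.70) = 0.066
Posterior odds = 0.072 / 0.066 ≈ 1.09.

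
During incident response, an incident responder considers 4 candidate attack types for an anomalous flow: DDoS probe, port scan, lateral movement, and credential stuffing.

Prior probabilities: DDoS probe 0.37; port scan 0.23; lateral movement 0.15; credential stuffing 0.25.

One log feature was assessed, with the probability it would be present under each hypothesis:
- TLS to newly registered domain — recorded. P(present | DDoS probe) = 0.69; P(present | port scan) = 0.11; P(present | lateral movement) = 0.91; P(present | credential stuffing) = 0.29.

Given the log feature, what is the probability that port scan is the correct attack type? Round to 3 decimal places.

0.052

Multiply each prior by the likelihood of the log feature:
  DDoS probe: 0.37 × 0.69 = 0.2553
  port scan: 0.23 × 0.11 = 0.0253
  lateral movement: 0.15 × 0.91 = 0.1365
  credential stuffing: 0.25 × 0.29 = 0.0725
The unnormalized weights sum to 0.4896.
P(port scan | evidence) = 0.0253 / 0.4896 ≈ 0.052.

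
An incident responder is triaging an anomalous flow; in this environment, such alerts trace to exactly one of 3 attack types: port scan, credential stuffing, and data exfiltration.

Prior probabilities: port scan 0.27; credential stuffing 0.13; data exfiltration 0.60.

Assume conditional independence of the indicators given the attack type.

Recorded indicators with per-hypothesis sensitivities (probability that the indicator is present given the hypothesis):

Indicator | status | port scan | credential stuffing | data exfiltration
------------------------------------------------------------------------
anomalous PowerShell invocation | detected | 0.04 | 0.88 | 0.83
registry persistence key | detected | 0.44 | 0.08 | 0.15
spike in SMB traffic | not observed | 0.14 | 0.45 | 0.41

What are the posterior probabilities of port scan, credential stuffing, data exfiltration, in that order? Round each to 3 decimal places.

By Bayes' rule with conditional independence, the unnormalized weight for each hypothesis is prior × ∏ likelihoods (using 1 − P(present | H) for each absent indicator):
  port scan: 0.27 × 0.04 × 0.44 × (1 − 0.14) = 0.0040867
  credential stuffing: 0.13 × 0.88 × 0.08 × (1 − 0.45) = 0.0050336
  data exfiltration: 0.60 × 0.83 × 0.15 × (1 − 0.41) = 0.044073
The unnormalized weights sum to 0.053193.
P(port scan | evidence) = 0.0040867 / 0.053193 ≈ 0.077
P(credential stuffing | evidence) = 0.0050336 / 0.053193 ≈ 0.095
P(data exfiltration | evidence) = 0.044073 / 0.053193 ≈ 0.829

0.077, 0.095, 0.829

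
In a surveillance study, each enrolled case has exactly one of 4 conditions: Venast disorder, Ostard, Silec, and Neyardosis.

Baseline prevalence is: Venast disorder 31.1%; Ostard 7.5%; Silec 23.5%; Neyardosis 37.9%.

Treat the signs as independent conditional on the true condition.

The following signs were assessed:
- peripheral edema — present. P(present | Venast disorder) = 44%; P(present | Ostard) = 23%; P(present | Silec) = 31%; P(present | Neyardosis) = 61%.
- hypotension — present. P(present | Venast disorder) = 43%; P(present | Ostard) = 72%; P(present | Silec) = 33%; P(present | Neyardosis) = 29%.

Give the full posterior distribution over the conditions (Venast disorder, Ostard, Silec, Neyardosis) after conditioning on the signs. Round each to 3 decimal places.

0.362, 0.077, 0.148, 0.413

By Bayes' rule with conditional independence, the unnormalized weight for each hypothesis is prior × ∏ likelihoods:
  Venast disorder: 0.311 × 0.44 × 0.43 = 0.058841
  Ostard: 0.075 × 0.23 × 0.72 = 0.01242
  Silec: 0.235 × 0.31 × 0.33 = 0.02404
  Neyardosis: 0.379 × 0.61 × 0.29 = 0.067045
Normalizing constant Z = 0.058841 + 0.01242 + 0.02404 + 0.067045 = 0.16235.
P(Venast disorder | evidence) = 0.058841 / 0.16235 ≈ 0.362
P(Ostard | evidence) = 0.01242 / 0.16235 ≈ 0.077
P(Silec | evidence) = 0.02404 / 0.16235 ≈ 0.148
P(Neyardosis | evidence) = 0.067045 / 0.16235 ≈ 0.413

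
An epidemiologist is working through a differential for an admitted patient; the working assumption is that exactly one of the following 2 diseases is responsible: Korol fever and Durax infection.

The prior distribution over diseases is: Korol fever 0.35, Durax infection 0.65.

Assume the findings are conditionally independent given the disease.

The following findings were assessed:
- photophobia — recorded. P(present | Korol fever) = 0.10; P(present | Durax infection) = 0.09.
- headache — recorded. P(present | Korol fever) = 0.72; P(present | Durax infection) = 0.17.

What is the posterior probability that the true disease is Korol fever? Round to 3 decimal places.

For each hypothesis, the unnormalized posterior weight is prior × product of the finding likelihoods:
  Korol fever: 0.35 × 0.10 × 0.72 = 0.0252
  Durax infection: 0.65 × 0.09 × 0.17 = 0.009945
The unnormalized weights sum to 0.035145.
P(Korol fever | evidence) = 0.0252 / 0.035145 ≈ 0.717.

0.717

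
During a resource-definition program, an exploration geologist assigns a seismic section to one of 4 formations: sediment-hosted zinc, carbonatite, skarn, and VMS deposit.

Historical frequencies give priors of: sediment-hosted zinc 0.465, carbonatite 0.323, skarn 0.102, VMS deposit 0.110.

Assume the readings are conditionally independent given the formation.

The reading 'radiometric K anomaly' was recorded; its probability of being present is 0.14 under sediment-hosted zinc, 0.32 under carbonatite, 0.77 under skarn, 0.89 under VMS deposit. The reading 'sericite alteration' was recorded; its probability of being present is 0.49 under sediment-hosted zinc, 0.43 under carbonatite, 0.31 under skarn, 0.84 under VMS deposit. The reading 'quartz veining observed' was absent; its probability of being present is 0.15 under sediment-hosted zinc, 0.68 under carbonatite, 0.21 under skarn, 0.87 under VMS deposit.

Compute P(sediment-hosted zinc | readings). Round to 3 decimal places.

Multiply each prior by the joint likelihood of the reading pattern (using 1 − P(present | H) for each absent reading):
  sediment-hosted zinc: 0.465 × 0.14 × 0.49 × (1 − 0.15) = 0.027114
  carbonatite: 0.323 × 0.32 × 0.43 × (1 − 0.68) = 0.014222
  skarn: 0.102 × 0.77 × 0.31 × (1 − 0.21) = 0.019234
  VMS deposit: 0.110 × 0.89 × 0.84 × (1 − 0.87) = 0.010691
Marginal likelihood of the evidence = 0.071262.
P(sediment-hosted zinc | evidence) = 0.027114 / 0.071262 ≈ 0.380.

0.380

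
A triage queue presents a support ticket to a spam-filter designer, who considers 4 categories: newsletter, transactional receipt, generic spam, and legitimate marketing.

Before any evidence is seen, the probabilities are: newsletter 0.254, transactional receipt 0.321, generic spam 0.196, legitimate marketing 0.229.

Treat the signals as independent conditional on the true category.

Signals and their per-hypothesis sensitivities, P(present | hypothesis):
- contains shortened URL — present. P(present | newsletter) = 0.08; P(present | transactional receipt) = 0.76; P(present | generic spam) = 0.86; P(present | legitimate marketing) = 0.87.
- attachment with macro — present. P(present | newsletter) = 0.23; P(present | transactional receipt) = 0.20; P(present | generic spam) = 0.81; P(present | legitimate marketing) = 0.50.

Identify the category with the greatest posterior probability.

generic spam

By Bayes' rule with conditional independence, the unnormalized weight for each hypothesis is prior × ∏ likelihoods:
  newsletter: 0.254 × 0.08 × 0.23 = 0.0046736
  transactional receipt: 0.321 × 0.76 × 0.20 = 0.048792
  generic spam: 0.196 × 0.86 × 0.81 = 0.13653
  legitimate marketing: 0.229 × 0.87 × 0.50 = 0.099615
The unnormalized weights sum to 0.28961.
P(newsletter | evidence) ≈ 0.0046736 / 0.28961 ≈ 0.016
P(transactional receipt | evidence) ≈ 0.048792 / 0.28961 ≈ 0.168
P(generic spam | evidence) ≈ 0.13653 / 0.28961 ≈ 0.471
P(legitimate marketing | evidence) ≈ 0.099615 / 0.28961 ≈ 0.344
The largest is 0.471, so generic spam is most probable.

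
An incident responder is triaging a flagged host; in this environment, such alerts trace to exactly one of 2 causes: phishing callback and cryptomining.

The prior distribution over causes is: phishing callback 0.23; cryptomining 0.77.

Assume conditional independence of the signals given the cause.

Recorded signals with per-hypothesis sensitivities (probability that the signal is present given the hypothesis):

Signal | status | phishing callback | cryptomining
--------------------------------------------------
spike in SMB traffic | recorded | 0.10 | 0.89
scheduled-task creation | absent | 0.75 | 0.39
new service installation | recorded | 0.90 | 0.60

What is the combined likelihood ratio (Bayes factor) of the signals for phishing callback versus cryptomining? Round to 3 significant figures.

0.0691

Joint likelihood of the signal pattern under each hypothesis (using 1 − P(present | H) for each absent signal):
  phishing callback: 0.10 × (1 − 0.75) × 0.90 = 0.0225
  cryptomining: 0.89 × (1 − 0.39) × 0.60 = 0.32574
Bayes factor = 0.0225 / 0.32574 ≈ 0.0691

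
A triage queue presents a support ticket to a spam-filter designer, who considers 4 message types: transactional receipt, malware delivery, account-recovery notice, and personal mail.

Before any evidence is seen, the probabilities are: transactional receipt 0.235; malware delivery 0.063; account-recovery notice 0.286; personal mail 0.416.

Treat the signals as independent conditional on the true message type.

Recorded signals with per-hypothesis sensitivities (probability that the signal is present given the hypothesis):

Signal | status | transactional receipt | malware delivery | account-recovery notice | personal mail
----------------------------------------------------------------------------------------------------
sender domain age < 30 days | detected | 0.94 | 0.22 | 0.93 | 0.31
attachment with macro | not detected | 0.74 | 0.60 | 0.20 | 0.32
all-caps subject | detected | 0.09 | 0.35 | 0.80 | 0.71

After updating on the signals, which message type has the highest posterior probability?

account-recovery notice

By Bayes' rule with conditional independence, the unnormalized weight for each hypothesis is prior × ∏ likelihoods (using 1 − P(present | H) for each absent signal):
  transactional receipt: 0.235 × 0.94 × (1 − 0.74) × 0.09 = 0.0051691
  malware delivery: 0.063 × 0.22 × (1 − 0.60) × 0.35 = 0.0019404
  account-recovery notice: 0.286 × 0.93 × (1 − 0.20) × 0.80 = 0.17023
  personal mail: 0.416 × 0.31 × (1 − 0.32) × 0.71 = 0.062262
The unnormalized weights sum to 0.2396.
P(transactional receipt | evidence) ≈ 0.0051691 / 0.2396 ≈ 0.022
P(malware delivery | evidence) ≈ 0.0019404 / 0.2396 ≈ 0.008
P(account-recovery notice | evidence) ≈ 0.17023 / 0.2396 ≈ 0.710
P(personal mail | evidence) ≈ 0.062262 / 0.2396 ≈ 0.260
The largest is 0.710, so account-recovery notice is most probable.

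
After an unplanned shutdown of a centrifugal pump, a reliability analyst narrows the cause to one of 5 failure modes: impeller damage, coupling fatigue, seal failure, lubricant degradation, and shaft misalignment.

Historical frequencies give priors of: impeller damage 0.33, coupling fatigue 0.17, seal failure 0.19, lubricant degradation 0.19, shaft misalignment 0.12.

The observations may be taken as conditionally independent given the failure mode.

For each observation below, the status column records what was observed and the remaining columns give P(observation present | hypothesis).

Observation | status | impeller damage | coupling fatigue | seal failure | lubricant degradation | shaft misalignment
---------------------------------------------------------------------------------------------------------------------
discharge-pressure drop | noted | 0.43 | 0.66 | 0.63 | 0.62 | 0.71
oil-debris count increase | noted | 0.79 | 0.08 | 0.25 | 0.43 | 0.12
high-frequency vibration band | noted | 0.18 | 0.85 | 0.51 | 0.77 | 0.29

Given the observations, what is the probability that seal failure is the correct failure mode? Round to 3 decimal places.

0.179

Multiply each prior by the joint likelihood of the evidence pattern:
  impeller damage: 0.33 × 0.43 × 0.79 × 0.18 = 0.020178
  coupling fatigue: 0.17 × 0.66 × 0.08 × 0.85 = 0.0076296
  seal failure: 0.19 × 0.63 × 0.25 × 0.51 = 0.015262
  lubricant degradation: 0.19 × 0.62 × 0.43 × 0.77 = 0.039004
  shaft misalignment: 0.12 × 0.71 × 0.12 × 0.29 = 0.002965
The unnormalized weights sum to 0.085038.
P(seal failure | evidence) = 0.015262 / 0.085038 ≈ 0.179.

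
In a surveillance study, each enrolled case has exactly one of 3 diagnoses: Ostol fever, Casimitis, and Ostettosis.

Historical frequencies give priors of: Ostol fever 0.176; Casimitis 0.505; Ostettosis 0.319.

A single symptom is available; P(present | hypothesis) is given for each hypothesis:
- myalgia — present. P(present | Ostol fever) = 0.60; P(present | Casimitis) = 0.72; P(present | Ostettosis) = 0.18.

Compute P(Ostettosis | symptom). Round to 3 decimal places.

0.109

By Bayes' rule, the unnormalized weight for each hypothesis is prior × likelihood:
  Ostol fever: 0.176 × 0.60 = 0.1056
  Casimitis: 0.505 × 0.72 = 0.3636
  Ostettosis: 0.319 × 0.18 = 0.05742
The unnormalized weights sum to 0.52662.
P(Ostettosis | evidence) = 0.05742 / 0.52662 ≈ 0.109.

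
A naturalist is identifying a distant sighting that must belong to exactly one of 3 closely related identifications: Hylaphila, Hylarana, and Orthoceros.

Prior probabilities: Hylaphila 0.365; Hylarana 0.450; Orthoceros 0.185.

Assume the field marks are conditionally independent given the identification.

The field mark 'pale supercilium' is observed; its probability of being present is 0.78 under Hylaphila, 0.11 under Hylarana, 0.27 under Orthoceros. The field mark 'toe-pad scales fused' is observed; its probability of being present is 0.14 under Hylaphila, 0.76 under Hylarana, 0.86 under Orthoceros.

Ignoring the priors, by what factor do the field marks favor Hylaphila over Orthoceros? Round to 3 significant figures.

0.470

The Bayes factor is the ratio of the joint likelihoods of the field mark pattern under the two hypotheses.
  Hylaphila: 0.78 × 0.14 = 0.1092
  Orthoceros: 0.27 × 0.86 = 0.2322
Bayes factor = 0.1092 / 0.2322 ≈ 0.470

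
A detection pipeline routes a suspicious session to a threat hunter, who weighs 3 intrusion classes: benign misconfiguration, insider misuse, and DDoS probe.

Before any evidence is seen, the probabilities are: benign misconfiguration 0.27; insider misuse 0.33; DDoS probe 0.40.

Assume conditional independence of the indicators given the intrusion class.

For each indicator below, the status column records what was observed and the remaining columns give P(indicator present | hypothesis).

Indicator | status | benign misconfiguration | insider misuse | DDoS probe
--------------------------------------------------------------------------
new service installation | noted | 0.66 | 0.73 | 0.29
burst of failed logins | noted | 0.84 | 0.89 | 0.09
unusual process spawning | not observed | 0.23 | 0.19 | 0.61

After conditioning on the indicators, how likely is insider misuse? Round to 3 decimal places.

0.593

For each hypothesis, the unnormalized posterior weight is prior × product of the indicator likelihoods (using 1 − P(present | H) for each absent indicator):
  benign misconfiguration: 0.27 × 0.66 × 0.84 × (1 − 0.23) = 0.11526
  insider misuse: 0.33 × 0.73 × 0.89 × (1 − 0.19) = 0.17366
  DDoS probe: 0.40 × 0.29 × 0.09 × (1 − 0.61) = 0.0040716
Marginal likelihood of the evidence = 0.293.
P(insider misuse | evidence) = 0.17366 / 0.293 ≈ 0.593.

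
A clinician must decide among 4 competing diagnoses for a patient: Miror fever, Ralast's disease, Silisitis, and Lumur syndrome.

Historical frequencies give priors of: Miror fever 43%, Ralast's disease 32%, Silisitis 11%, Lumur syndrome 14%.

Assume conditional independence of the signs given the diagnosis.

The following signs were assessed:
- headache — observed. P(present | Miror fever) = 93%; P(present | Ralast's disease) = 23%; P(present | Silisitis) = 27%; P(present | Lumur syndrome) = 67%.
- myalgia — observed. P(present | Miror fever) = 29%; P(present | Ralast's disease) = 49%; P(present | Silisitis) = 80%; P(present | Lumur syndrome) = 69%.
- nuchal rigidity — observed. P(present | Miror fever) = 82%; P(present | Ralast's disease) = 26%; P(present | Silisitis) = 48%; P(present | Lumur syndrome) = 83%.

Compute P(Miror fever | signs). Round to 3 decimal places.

By Bayes' rule with conditional independence, the unnormalized weight for each hypothesis is prior × ∏ likelihoods:
  Miror fever: 0.43 × 0.93 × 0.29 × 0.82 = 0.095096
  Ralast's disease: 0.32 × 0.23 × 0.49 × 0.26 = 0.0093766
  Silisitis: 0.11 × 0.27 × 0.80 × 0.48 = 0.011405
  Lumur syndrome: 0.14 × 0.67 × 0.69 × 0.83 = 0.053719
Normalizing constant Z = 0.095096 + 0.0093766 + 0.011405 + 0.053719 = 0.1696.
P(Miror fever | evidence) = 0.095096 / 0.1696 ≈ 0.561.

0.561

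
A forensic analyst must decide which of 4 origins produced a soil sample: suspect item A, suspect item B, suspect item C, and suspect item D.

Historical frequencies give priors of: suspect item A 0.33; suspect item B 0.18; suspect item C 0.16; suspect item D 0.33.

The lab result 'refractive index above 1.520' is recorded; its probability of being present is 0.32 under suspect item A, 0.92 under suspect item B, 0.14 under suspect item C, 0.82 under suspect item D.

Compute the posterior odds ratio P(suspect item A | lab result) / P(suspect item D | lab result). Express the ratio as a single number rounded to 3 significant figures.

Unnormalized posterior weight (prior times the lab result likelihood) for each of the two hypotheses:
  suspect item A: 0.33 × 0.32 = 0.1056
  suspect item D: 0.33 × 0.82 = 0.2706
Posterior odds = 0.1056 / 0.2706 ≈ 0.390.

0.390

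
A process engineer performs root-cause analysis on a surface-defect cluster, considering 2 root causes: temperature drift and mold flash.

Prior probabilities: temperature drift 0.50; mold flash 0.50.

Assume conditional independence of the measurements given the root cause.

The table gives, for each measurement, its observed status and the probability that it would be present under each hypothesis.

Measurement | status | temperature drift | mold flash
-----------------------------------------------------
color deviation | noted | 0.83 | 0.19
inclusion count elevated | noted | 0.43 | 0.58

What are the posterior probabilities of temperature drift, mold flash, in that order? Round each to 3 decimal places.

0.764, 0.236

For each hypothesis, the unnormalized posterior weight is prior × product of the measurement likelihoods:
  temperature drift: 0.50 × 0.83 × 0.43 = 0.17845
  mold flash: 0.50 × 0.19 × 0.58 = 0.0551
Marginal likelihood of the evidence = 0.23355.
P(temperature drift | evidence) = 0.17845 / 0.23355 ≈ 0.764
P(mold flash | evidence) = 0.0551 / 0.23355 ≈ 0.236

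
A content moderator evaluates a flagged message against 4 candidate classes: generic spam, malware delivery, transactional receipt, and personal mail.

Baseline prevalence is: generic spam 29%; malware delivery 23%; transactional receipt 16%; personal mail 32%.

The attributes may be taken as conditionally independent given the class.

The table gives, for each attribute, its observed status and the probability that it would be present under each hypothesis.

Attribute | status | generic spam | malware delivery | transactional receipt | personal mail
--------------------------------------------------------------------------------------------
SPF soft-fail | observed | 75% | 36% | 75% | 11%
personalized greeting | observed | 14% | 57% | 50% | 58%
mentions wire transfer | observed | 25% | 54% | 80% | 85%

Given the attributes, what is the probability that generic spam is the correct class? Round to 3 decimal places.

Multiply each prior by the joint likelihood of the attribute pattern:
  generic spam: 0.29 × 0.75 × 0.14 × 0.25 = 0.0076125
  malware delivery: 0.23 × 0.36 × 0.57 × 0.54 = 0.025486
  transactional receipt: 0.16 × 0.75 × 0.50 × 0.80 = 0.048
  personal mail: 0.32 × 0.11 × 0.58 × 0.85 = 0.017354
Normalizing constant Z = 0.0076125 + 0.025486 + 0.048 + 0.017354 = 0.098452.
P(generic spam | evidence) = 0.0076125 / 0.098452 ≈ 0.077.

0.077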